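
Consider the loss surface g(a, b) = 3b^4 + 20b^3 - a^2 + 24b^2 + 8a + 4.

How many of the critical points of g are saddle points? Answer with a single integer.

2

g separates as a function of a plus a function of b, so ∇g=0 decouples.
∂g/∂a = -2(a - 4) = 0 at a ∈ {4}; ∂g/∂b = 12b(b + 1)(b + 4) = 0 at b ∈ {-4, -1, 0}.
The Hessian is diagonal: diag(g_aa, g_bb). Second derivatives: g_aa(4)=-2; g_bb(-4)=144, g_bb(-1)=-36, g_bb(0)=48.
Saddle points occur where the two diagonal entries have opposite signs: (4, -4), (4, 0). Count: 2.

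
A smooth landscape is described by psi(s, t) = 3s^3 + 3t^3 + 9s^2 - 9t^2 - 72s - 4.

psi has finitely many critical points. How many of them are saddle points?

2

psi separates as a function of s plus a function of t, so ∇psi=0 decouples.
∂psi/∂s = 9(s - 2)(s + 4) = 0 at s ∈ {-4, 2}; ∂psi/∂t = 9t(t - 2) = 0 at t ∈ {0, 2}.
The Hessian is diagonal: diag(psi_ss, psi_tt). Second derivatives: psi_ss(-4)=-54, psi_ss(2)=54; psi_tt(0)=-18, psi_tt(2)=18.
Saddle points occur where the two diagonal entries have opposite signs: (-4, 2), (2, 0). Count: 2.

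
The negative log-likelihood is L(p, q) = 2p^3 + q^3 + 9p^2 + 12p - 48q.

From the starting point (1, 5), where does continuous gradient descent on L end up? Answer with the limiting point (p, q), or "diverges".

(-1, 4)

L is separable, so gradient descent decouples: p follows -∂L/∂p, q follows -∂L/∂q.
∂L/∂p = 6(p + 1)(p + 2); at p=1 this is 36, so p decreases.
∂L/∂q = 3(q - 4)(q + 4); at q=5 this is 27, so q decreases.
p converges to its nearest critical value -1 (a local min of the p-part); q converges to 4. The iterate converges to (-1, 4).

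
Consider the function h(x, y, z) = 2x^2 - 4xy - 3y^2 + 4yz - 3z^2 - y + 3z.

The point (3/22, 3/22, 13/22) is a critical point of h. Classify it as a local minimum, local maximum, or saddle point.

The Hessian is constant: H = [[4, -4, 0], [-4, -6, 4], [0, 4, -6]].
Leading principal minors: Δ₁ = 4, Δ₂ = -40, Δ₃ = 176.
The minors fit neither the all-positive nor the alternating-sign pattern, so H is indefinite: a saddle point.

saddle point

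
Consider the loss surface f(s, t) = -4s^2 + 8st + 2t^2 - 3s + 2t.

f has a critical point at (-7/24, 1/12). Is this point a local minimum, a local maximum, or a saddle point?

The Hessian of f is constant: H = [[-8, 8], [8, 4]].
det(H) = (-8)·4 − 8² = -96.
Since det(H) < 0, H is indefinite and the critical point is a saddle point.

saddle point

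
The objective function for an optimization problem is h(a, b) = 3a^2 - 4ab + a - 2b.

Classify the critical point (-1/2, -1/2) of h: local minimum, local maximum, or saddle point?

saddle point

The Hessian of h is constant: H = [[6, -4], [-4, 0]].
det(H) = 6·0 − (-4)² = -16.
Since det(H) < 0, H is indefinite and the critical point is a saddle point.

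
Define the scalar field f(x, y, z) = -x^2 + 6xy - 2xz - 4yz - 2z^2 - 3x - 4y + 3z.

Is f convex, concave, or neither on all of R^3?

f is quadratic, so its Hessian is the constant matrix H = [[-2, 6, -2], [6, 0, -4], [-2, -4, -4]].
Leading principal minors: -2, -36, 272.
Neither pattern holds ⇒ H is indefinite ⇒ neither convex nor concave.

neither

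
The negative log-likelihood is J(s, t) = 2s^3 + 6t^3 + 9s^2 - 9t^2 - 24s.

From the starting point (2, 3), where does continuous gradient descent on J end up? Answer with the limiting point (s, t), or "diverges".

(1, 1)

J is separable, so gradient descent decouples: s follows -∂J/∂s, t follows -∂J/∂t.
∂J/∂s = 6(s - 1)(s + 4); at s=2 this is 36, so s decreases.
∂J/∂t = 18t(t - 1); at t=3 this is 108, so t decreases.
s converges to its nearest critical value 1 (a local min of the s-part); t converges to 1. The iterate converges to (1, 1).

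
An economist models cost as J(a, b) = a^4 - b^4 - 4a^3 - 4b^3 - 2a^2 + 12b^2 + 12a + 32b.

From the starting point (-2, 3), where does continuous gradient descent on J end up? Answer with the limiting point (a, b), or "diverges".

J is separable, so gradient descent decouples: a follows -∂J/∂a, b follows -∂J/∂b.
∂J/∂a = 4(a - 3)(a - 1)(a + 1); at a=-2 this is -60, so a increases.
∂J/∂b = -4(b - 2)(b + 1)(b + 4); at b=3 this is -112, so b increases.
The b-coordinate has no critical point in that direction and runs off to infinity.

diverges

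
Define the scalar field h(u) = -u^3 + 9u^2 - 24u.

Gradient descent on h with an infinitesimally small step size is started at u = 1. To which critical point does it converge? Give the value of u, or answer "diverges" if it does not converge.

h'(u) = -3(u - 4)(u - 2), so h'(1) = -9.
Gradient descent moves in the -h' direction, i.e. u is increasing.
The nearest critical point in that direction is u = 2, where h'' = 6 > 0 (a local minimum). The iterate converges there.

2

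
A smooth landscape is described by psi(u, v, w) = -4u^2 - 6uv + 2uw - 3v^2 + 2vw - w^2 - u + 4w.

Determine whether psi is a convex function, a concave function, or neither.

concave

psi is quadratic, so its Hessian is the constant matrix H = [[-8, -6, 2], [-6, -6, 2], [2, 2, -2]].
Leading principal minors: -8, 12, -16.
Signs alternate −, +, − ⇒ H ≺ 0 ⇒ concave.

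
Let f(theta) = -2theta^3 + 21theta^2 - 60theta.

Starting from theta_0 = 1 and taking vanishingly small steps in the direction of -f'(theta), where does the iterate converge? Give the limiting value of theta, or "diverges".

2

f'(theta) = -6(theta - 5)(theta - 2), so f'(1) = -24.
Gradient descent moves in the -f' direction, i.e. theta is increasing.
The nearest critical point in that direction is theta = 2, where f'' = 18 > 0 (a local minimum). The iterate converges there.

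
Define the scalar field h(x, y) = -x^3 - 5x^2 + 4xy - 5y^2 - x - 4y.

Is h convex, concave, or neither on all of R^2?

neither

The term -x^3 is cubic, so the Hessian is not constant.
∂²h/∂x² = -6x - 10, which takes both signs as x varies (negative for sufficiently large x). A diagonal entry of the Hessian changing sign means the Hessian is neither positive- nor negative-semidefinite on all of R^2.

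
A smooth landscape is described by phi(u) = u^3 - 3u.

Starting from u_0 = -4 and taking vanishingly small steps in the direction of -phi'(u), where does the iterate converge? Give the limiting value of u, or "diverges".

diverges

phi'(u) = 3(u - 1)(u + 1), so phi'(-4) = 45.
Gradient descent moves in the -phi' direction, i.e. u is decreasing.
There is no critical point below u=-4, and phi' keeps the same sign, so the iterate runs off to −∞.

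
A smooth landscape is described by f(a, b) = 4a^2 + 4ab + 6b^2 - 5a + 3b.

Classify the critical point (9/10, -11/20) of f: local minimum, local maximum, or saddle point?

local minimum

The Hessian of f is constant: H = [[8, 4], [4, 12]].
det(H) = 8·12 − 4² = 80.
det(H) > 0 and tr(H) = 20 > 0, so H is positive definite and the point is a local minimum.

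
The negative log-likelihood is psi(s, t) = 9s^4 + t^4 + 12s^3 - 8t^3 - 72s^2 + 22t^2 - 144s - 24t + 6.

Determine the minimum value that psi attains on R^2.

psi(s,t) separates as P(s) + Q(t) + 6, so its minimum is min P + min Q + 6.
P'(s) = 36(s - 2)(s + 1)(s + 2) vanishes at s ∈ {-2, -1, 2}; Q'(t) = 4(t - 3)(t - 2)(t - 1) vanishes at t ∈ {1, 2, 3}.
Local minima of P (where P''>0): P(-2)=48, P(2)=-336. Local minima of Q: Q(1)=-9, Q(3)=-9.
So the global minimum of psi is P(2) + Q(1) + 6 = -336 − 9 + 6 = -339, attained at (2, 1).

-339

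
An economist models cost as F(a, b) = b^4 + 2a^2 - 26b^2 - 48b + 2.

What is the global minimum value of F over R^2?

-350

F(a,b) separates as P(a) + Q(b) + 2, so its minimum is min P + min Q + 2.
P'(a) = 4a vanishes at a ∈ {0}; Q'(b) = 4(b - 4)(b + 1)(b + 3) vanishes at b ∈ {-3, -1, 4}.
Local minima of P (where P''>0): P(0)=0. Local minima of Q: Q(-3)=-9, Q(4)=-352.
So the global minimum of F is P(0) + Q(4) + 2 = 0 − 352 + 2 = -350, attained at (0, 4).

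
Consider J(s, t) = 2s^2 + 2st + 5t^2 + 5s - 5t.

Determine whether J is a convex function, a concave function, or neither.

convex

J is quadratic, so its Hessian is the constant matrix H = [[4, 2], [2, 10]].
det(H) = 36, tr(H) = 14.
det(H) > 0 and tr(H) > 0, so H is positive definite everywhere: convex.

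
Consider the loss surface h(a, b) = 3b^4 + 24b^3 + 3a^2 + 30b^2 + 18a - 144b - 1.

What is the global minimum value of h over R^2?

h(a,b) separates as P(a) + Q(b) − 1, so its minimum is min P + min Q − 1.
P'(a) = 6a + 18 vanishes at a ∈ {-3}; Q'(b) = 12(b - 1)(b + 3)(b + 4) vanishes at b ∈ {-4, -3, 1}.
Local minima of P (where P''>0): P(-3)=-27. Local minima of Q: Q(-4)=288, Q(1)=-87.
So the global minimum of h is P(-3) + Q(1) − 1 = -27 − 87 − 1 = -115, attained at (-3, 1).

-115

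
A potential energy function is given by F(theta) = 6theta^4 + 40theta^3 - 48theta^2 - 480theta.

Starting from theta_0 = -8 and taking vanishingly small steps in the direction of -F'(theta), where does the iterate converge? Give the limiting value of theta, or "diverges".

F'(theta) = 24(theta - 2)(theta + 2)(theta + 5), so F'(-8) = -4320.
Gradient descent moves in the -F' direction, i.e. theta is increasing.
The nearest critical point in that direction is theta = -5, where F'' = 504 > 0 (a local minimum). The iterate converges there.

-5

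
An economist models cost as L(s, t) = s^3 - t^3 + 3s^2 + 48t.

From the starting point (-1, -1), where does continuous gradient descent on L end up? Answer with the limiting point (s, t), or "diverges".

(0, -4)

L is separable, so gradient descent decouples: s follows -∂L/∂s, t follows -∂L/∂t.
∂L/∂s = 3s(s + 2); at s=-1 this is -3, so s increases.
∂L/∂t = -3(t - 4)(t + 4); at t=-1 this is 45, so t decreases.
s converges to its nearest critical value 0 (a local min of the s-part); t converges to -4. The iterate converges to (0, -4).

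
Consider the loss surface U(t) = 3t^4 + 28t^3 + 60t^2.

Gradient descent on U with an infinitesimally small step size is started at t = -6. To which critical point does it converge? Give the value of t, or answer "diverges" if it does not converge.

U'(t) = 12t(t + 2)(t + 5), so U'(-6) = -288.
Gradient descent moves in the -U' direction, i.e. t is increasing.
The nearest critical point in that direction is t = -5, where U'' = 180 > 0 (a local minimum). The iterate converges there.

-5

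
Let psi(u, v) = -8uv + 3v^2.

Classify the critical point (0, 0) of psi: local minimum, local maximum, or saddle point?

The Hessian of psi is constant: H = [[0, -8], [-8, 6]].
det(H) = 0·6 − (-8)² = -64.
Since det(H) < 0, H is indefinite and the critical point is a saddle point.

saddle point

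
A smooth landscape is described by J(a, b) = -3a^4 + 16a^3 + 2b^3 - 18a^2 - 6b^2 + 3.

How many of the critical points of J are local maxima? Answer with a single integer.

2

J separates as a function of a plus a function of b, so ∇J=0 decouples.
∂J/∂a = -12a(a - 3)(a - 1) = 0 at a ∈ {0, 1, 3}; ∂J/∂b = 6b(b - 2) = 0 at b ∈ {0, 2}.
The Hessian is diagonal: diag(J_aa, J_bb). Second derivatives: J_aa(0)=-36, J_aa(1)=24, J_aa(3)=-72; J_bb(0)=-12, J_bb(2)=12.
Local maxima occur where both diagonal entries negative: (0, 0), (3, 0). Count: 2.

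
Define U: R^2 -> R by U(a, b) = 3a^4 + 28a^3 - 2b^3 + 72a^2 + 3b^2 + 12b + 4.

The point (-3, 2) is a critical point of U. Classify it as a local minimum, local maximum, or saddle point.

The mixed partial ∂²U/∂a∂b is 0, so the Hessian at any point is diag(U_aa, U_bb) = diag(12(3a^2 + 14a + 12), 6(-2b + 1)).
At (-3, 2): H = diag(-36, -18).
Both eigenvalues are negative, so H is negative definite: a local maximum.

local maximum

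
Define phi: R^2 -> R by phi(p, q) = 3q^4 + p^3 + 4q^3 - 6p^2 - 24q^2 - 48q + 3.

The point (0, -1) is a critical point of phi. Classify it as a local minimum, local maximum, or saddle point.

The mixed partial ∂²phi/∂p∂q is 0, so the Hessian at any point is diag(phi_pp, phi_qq) = diag(6(p - 2), 12(3q^2 + 2q - 4)).
At (0, -1): H = diag(-12, -36).
Both eigenvalues are negative, so H is negative definite: a local maximum.

local maximum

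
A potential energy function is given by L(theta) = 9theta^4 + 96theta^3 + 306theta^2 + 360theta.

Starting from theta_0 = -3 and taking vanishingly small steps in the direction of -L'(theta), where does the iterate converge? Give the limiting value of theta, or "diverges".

-5

L'(theta) = 36(theta + 1)(theta + 2)(theta + 5), so L'(-3) = 144.
Gradient descent moves in the -L' direction, i.e. theta is decreasing.
The nearest critical point in that direction is theta = -5, where L'' = 432 > 0 (a local minimum). The iterate converges there.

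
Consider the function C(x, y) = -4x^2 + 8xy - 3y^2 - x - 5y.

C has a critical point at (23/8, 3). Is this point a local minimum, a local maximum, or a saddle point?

The Hessian of C is constant: H = [[-8, 8], [8, -6]].
det(H) = (-8)·(-6) − 8² = -16.
Since det(H) < 0, H is indefinite and the critical point is a saddle point.

saddle point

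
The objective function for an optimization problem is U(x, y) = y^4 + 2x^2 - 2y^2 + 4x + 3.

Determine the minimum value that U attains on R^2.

U(x,y) separates as P(x) + Q(y) + 3, so its minimum is min P + min Q + 3.
P'(x) = 4x + 4 vanishes at x ∈ {-1}; Q'(y) = 4y(y - 1)(y + 1) vanishes at y ∈ {-1, 0, 1}.
Local minima of P (where P''>0): P(-1)=-2. Local minima of Q: Q(-1)=-1, Q(1)=-1.
So the global minimum of U is P(-1) + Q(-1) + 3 = -2 − 1 + 3 = 0, attained at (-1, -1).

0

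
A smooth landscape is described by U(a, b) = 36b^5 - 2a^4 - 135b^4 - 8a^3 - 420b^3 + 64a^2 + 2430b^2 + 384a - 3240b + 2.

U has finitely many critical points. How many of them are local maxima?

U separates as a function of a plus a function of b, so ∇U=0 decouples.
∂U/∂a = -8(a - 4)(a + 3)(a + 4) = 0 at a ∈ {-4, -3, 4}; ∂U/∂b = 180(b - 3)(b - 2)(b - 1)(b + 3) = 0 at b ∈ {-3, 1, 2, 3}.
The Hessian is diagonal: diag(U_aa, U_bb). Second derivatives: U_aa(-4)=-64, U_aa(-3)=56, U_aa(4)=-448; U_bb(-3)=-21600, U_bb(1)=1440, U_bb(2)=-900, U_bb(3)=2160.
Local maxima occur where both diagonal entries negative: (-4, -3), (-4, 2), (4, -3), (4, 2). Count: 4.

4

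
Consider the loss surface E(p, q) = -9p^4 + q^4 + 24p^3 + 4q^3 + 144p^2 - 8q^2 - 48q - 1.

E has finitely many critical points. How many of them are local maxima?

E separates as a function of p plus a function of q, so ∇E=0 decouples.
∂E/∂p = -36p(p - 4)(p + 2) = 0 at p ∈ {-2, 0, 4}; ∂E/∂q = 4(q - 2)(q + 2)(q + 3) = 0 at q ∈ {-3, -2, 2}.
The Hessian is diagonal: diag(E_pp, E_qq). Second derivatives: E_pp(-2)=-432, E_pp(0)=288, E_pp(4)=-864; E_qq(-3)=20, E_qq(-2)=-16, E_qq(2)=80.
Local maxima occur where both diagonal entries negative: (-2, -2), (4, -2). Count: 2.

2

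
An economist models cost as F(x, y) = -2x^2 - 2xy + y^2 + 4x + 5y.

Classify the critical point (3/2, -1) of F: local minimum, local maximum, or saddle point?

The Hessian of F is constant: H = [[-4, -2], [-2, 2]].
det(H) = (-4)·2 − (-2)² = -12.
Since det(H) < 0, H is indefinite and the critical point is a saddle point.

saddle point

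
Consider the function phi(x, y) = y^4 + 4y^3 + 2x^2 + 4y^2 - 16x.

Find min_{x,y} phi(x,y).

phi(x,y) separates as P(x) + Q(y), so its minimum is min P + min Q.
P'(x) = 4x - 16 vanishes at x ∈ {4}; Q'(y) = 4y(y + 1)(y + 2) vanishes at y ∈ {-2, -1, 0}.
Local minima of P (where P''>0): P(4)=-32. Local minima of Q: Q(-2)=0, Q(0)=0.
So the global minimum of phi is P(4) + Q(-2) = -32 + 0 = -32, attained at (4, -2).

-32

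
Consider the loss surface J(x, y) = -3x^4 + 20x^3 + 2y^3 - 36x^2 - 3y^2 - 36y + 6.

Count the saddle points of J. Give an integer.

3

J separates as a function of x plus a function of y, so ∇J=0 decouples.
∂J/∂x = -12x(x - 3)(x - 2) = 0 at x ∈ {0, 2, 3}; ∂J/∂y = 6(y - 3)(y + 2) = 0 at y ∈ {-2, 3}.
The Hessian is diagonal: diag(J_xx, J_yy). Second derivatives: J_xx(0)=-72, J_xx(2)=24, J_xx(3)=-36; J_yy(-2)=-30, J_yy(3)=30.
Saddle points occur where the two diagonal entries have opposite signs: (0, 3), (2, -2), (3, 3). Count: 3.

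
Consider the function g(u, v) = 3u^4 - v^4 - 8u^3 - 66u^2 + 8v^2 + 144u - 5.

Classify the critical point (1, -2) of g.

local maximum

The mixed partial ∂²g/∂u∂v is 0, so the Hessian at any point is diag(g_uu, g_vv) = diag(12(3u^2 - 4u - 11), 4(-3v^2 + 4)).
At (1, -2): H = diag(-144, -32).
Both eigenvalues are negative, so H is negative definite: a local maximum.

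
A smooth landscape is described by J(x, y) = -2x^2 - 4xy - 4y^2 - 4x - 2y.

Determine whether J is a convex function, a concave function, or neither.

J is quadratic, so its Hessian is the constant matrix H = [[-4, -4], [-4, -8]].
det(H) = 16, tr(H) = -12.
det(H) > 0 and tr(H) < 0, so H is negative definite everywhere: concave.

concave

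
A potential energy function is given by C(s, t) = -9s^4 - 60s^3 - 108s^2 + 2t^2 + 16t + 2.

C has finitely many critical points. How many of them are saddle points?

2

C separates as a function of s plus a function of t, so ∇C=0 decouples.
∂C/∂s = -36s(s + 2)(s + 3) = 0 at s ∈ {-3, -2, 0}; ∂C/∂t = 4(t + 4) = 0 at t ∈ {-4}.
The Hessian is diagonal: diag(C_ss, C_tt). Second derivatives: C_ss(-3)=-108, C_ss(-2)=72, C_ss(0)=-216; C_tt(-4)=4.
Saddle points occur where the two diagonal entries have opposite signs: (-3, -4), (0, -4). Count: 2.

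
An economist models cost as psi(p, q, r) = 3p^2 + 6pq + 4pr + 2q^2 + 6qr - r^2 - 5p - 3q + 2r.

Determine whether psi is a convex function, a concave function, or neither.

neither

psi is quadratic, so its Hessian is the constant matrix H = [[6, 6, 4], [6, 4, 6], [4, 6, -2]].
Leading principal minors: 6, -12, 32.
Neither pattern holds ⇒ H is indefinite ⇒ neither convex nor concave.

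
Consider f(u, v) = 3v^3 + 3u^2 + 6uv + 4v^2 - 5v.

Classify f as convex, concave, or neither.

The term 3v^3 is cubic, so the Hessian is not constant.
∂²f/∂v² = 18v + 8, which takes both signs as v varies (negative for sufficiently negative v). A diagonal entry of the Hessian changing sign means the Hessian is neither positive- nor negative-semidefinite on all of R^2.

neither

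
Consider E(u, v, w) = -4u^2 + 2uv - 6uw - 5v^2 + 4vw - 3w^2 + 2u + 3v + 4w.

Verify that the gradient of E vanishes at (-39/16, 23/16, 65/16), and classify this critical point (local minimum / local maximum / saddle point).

local maximum

∇E = (-8u + 2v - 6w + 2, 2u - 10v + 4w + 3, -6u + 4v - 6w + 4); substituting (-39/16, 23/16, 65/16) gives ∇E = (0, 0, 0), so (-39/16, 23/16, 65/16) is indeed a critical point.
The Hessian is constant: H = [[-8, 2, -6], [2, -10, 4], [-6, 4, -6]].
Leading principal minors: Δ₁ = -8, Δ₂ = 76, Δ₃ = -64.
The minors alternate sign starting negative (−, +, −), so H is negative definite: a local maximum.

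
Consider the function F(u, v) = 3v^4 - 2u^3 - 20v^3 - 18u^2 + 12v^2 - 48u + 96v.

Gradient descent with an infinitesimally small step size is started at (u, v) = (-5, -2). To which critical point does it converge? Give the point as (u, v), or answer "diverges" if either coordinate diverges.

(-4, -1)

F is separable, so gradient descent decouples: u follows -∂F/∂u, v follows -∂F/∂v.
∂F/∂u = -6(u + 2)(u + 4); at u=-5 this is -18, so u increases.
∂F/∂v = 12(v - 4)(v - 2)(v + 1); at v=-2 this is -288, so v increases.
u converges to its nearest critical value -4 (a local min of the u-part); v converges to -1. The iterate converges to (-4, -1).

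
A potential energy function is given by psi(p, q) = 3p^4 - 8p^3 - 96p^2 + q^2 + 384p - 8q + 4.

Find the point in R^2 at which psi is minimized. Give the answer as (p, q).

psi(p,q) separates as A(p) + B(q) + 4, so its minimum is min A + min B + 4.
A'(p) = 12(p - 4)(p - 2)(p + 4) vanishes at p ∈ {-4, 2, 4}; B'(q) = 2q - 8 vanishes at q ∈ {4}.
Local minima of A (where A''>0): A(-4)=-1792, A(4)=256. Local minima of B: B(4)=-16.
So the global minimum of psi is A(-4) + B(4) + 4 = -1792 − 16 + 4 = -1804, attained at (-4, 4).

(-4, 4)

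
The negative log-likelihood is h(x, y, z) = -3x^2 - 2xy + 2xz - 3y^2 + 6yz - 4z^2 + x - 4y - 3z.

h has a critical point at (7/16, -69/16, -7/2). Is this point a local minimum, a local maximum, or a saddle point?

local maximum

The Hessian is constant: H = [[-6, -2, 2], [-2, -6, 6], [2, 6, -8]].
Leading principal minors: Δ₁ = -6, Δ₂ = 32, Δ₃ = -64.
The minors alternate sign starting negative (−, +, −), so H is negative definite: a local maximum.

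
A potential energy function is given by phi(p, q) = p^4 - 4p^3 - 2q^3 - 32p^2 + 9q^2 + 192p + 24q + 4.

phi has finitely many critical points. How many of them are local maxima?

phi separates as a function of p plus a function of q, so ∇phi=0 decouples.
∂phi/∂p = 4(p - 4)(p - 3)(p + 4) = 0 at p ∈ {-4, 3, 4}; ∂phi/∂q = -6(q - 4)(q + 1) = 0 at q ∈ {-1, 4}.
The Hessian is diagonal: diag(phi_pp, phi_qq). Second derivatives: phi_pp(-4)=224, phi_pp(3)=-28, phi_pp(4)=32; phi_qq(-1)=30, phi_qq(4)=-30.
Local maxima occur where both diagonal entries negative: (3, 4). Count: 1.

1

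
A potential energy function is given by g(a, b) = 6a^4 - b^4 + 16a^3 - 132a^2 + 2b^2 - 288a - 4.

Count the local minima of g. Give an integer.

g separates as a function of a plus a function of b, so ∇g=0 decouples.
∂g/∂a = 24(a - 3)(a + 1)(a + 4) = 0 at a ∈ {-4, -1, 3}; ∂g/∂b = -4b(b - 1)(b + 1) = 0 at b ∈ {-1, 0, 1}.
The Hessian is diagonal: diag(g_aa, g_bb). Second derivatives: g_aa(-4)=504, g_aa(-1)=-288, g_aa(3)=672; g_bb(-1)=-8, g_bb(0)=4, g_bb(1)=-8.
Local minima occur where both diagonal entries positive: (-4, 0), (3, 0). Count: 2.

2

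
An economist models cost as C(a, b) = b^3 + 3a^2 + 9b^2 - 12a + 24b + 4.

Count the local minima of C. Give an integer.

C separates as a function of a plus a function of b, so ∇C=0 decouples.
∂C/∂a = 6(a - 2) = 0 at a ∈ {2}; ∂C/∂b = 3(b + 2)(b + 4) = 0 at b ∈ {-4, -2}.
The Hessian is diagonal: diag(C_aa, C_bb). Second derivatives: C_aa(2)=6; C_bb(-4)=-6, C_bb(-2)=6.
Local minima occur where both diagonal entries positive: (2, -2). Count: 1.

1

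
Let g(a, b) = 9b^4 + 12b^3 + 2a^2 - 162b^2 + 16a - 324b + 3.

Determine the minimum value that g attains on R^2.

-1406

g(a,b) separates as P(a) + Q(b) + 3, so its minimum is min P + min Q + 3.
P'(a) = 4a + 16 vanishes at a ∈ {-4}; Q'(b) = 36(b - 3)(b + 1)(b + 3) vanishes at b ∈ {-3, -1, 3}.
Local minima of P (where P''>0): P(-4)=-32. Local minima of Q: Q(-3)=-81, Q(3)=-1377.
So the global minimum of g is P(-4) + Q(3) + 3 = -32 − 1377 + 3 = -1406, attained at (-4, 3).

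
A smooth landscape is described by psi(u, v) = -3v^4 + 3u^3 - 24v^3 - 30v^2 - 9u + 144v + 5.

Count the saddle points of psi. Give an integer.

psi separates as a function of u plus a function of v, so ∇psi=0 decouples.
∂psi/∂u = 9(u - 1)(u + 1) = 0 at u ∈ {-1, 1}; ∂psi/∂v = -12(v - 1)(v + 3)(v + 4) = 0 at v ∈ {-4, -3, 1}.
The Hessian is diagonal: diag(psi_uu, psi_vv). Second derivatives: psi_uu(-1)=-18, psi_uu(1)=18; psi_vv(-4)=-60, psi_vv(-3)=48, psi_vv(1)=-240.
Saddle points occur where the two diagonal entries have opposite signs: (-1, -3), (1, -4), (1, 1). Count: 3.

3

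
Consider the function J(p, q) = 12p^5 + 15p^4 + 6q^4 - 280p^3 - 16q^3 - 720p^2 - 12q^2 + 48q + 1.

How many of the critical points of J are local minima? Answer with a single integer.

4

J separates as a function of p plus a function of q, so ∇J=0 decouples.
∂J/∂p = 60p(p - 4)(p + 2)(p + 3) = 0 at p ∈ {-3, -2, 0, 4}; ∂J/∂q = 24(q - 2)(q - 1)(q + 1) = 0 at q ∈ {-1, 1, 2}.
The Hessian is diagonal: diag(J_pp, J_qq). Second derivatives: J_pp(-3)=-1260, J_pp(-2)=720, J_pp(0)=-1440, J_pp(4)=10080; J_qq(-1)=144, J_qq(1)=-48, J_qq(2)=72.
Local minima occur where both diagonal entries positive: (-2, -1), (-2, 2), (4, -1), (4, 2). Count: 4.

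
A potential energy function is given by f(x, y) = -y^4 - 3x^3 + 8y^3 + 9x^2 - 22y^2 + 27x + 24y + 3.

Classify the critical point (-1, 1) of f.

saddle point

The mixed partial ∂²f/∂x∂y is 0, so the Hessian at any point is diag(f_xx, f_yy) = diag(18(-x + 1), 4(-3y^2 + 12y - 11)).
At (-1, 1): H = diag(36, -8).
The eigenvalues have opposite signs, so H is indefinite: a saddle point.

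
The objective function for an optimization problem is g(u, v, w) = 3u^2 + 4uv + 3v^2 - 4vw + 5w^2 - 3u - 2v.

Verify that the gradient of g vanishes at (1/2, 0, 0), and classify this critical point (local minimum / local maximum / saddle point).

∇g = (6u + 4v - 3, 4u + 6v - 4w - 2, -4v + 10w); substituting (1/2, 0, 0) gives ∇g = (0, 0, 0), so (1/2, 0, 0) is indeed a critical point.
The Hessian is constant: H = [[6, 4, 0], [4, 6, -4], [0, -4, 10]].
Leading principal minors: Δ₁ = 6, Δ₂ = 20, Δ₃ = 104.
All leading minors are positive, so H is positive definite: a local minimum.

local minimum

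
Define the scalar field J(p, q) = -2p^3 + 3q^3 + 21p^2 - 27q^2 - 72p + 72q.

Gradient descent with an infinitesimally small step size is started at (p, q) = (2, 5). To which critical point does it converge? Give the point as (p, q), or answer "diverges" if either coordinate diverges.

J is separable, so gradient descent decouples: p follows -∂J/∂p, q follows -∂J/∂q.
∂J/∂p = -6(p - 4)(p - 3); at p=2 this is -12, so p increases.
∂J/∂q = 9(q - 4)(q - 2); at q=5 this is 27, so q decreases.
p converges to its nearest critical value 3 (a local min of the p-part); q converges to 4. The iterate converges to (3, 4).

(3, 4)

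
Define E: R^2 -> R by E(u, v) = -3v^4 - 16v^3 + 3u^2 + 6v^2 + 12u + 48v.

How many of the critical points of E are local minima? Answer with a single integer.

E separates as a function of u plus a function of v, so ∇E=0 decouples.
∂E/∂u = 6(u + 2) = 0 at u ∈ {-2}; ∂E/∂v = -12(v - 1)(v + 1)(v + 4) = 0 at v ∈ {-4, -1, 1}.
The Hessian is diagonal: diag(E_uu, E_vv). Second derivatives: E_uu(-2)=6; E_vv(-4)=-180, E_vv(-1)=72, E_vv(1)=-120.
Local minima occur where both diagonal entries positive: (-2, -1). Count: 1.

1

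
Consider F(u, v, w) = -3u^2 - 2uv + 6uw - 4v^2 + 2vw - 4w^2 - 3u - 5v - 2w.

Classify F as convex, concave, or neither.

concave

F is quadratic, so its Hessian is the constant matrix H = [[-6, -2, 6], [-2, -8, 2], [6, 2, -8]].
Leading principal minors: -6, 44, -88.
Signs alternate −, +, − ⇒ H ≺ 0 ⇒ concave.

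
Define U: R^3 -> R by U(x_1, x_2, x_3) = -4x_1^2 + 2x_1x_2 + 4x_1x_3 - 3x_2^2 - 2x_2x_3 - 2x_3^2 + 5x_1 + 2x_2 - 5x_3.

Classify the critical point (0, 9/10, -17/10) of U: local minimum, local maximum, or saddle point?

local maximum

The Hessian is constant: H = [[-8, 2, 4], [2, -6, -2], [4, -2, -4]].
Leading principal minors: Δ₁ = -8, Δ₂ = 44, Δ₃ = -80.
The minors alternate sign starting negative (−, +, −), so H is negative definite: a local maximum.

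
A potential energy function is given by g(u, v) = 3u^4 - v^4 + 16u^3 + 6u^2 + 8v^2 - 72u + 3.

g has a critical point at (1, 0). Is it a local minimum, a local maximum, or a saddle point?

The mixed partial ∂²g/∂u∂v is 0, so the Hessian at any point is diag(g_uu, g_vv) = diag(12(3u^2 + 8u + 1), 4(-3v^2 + 4)).
At (1, 0): H = diag(144, 16).
Both eigenvalues are positive, so H is positive definite: a local minimum.

local minimum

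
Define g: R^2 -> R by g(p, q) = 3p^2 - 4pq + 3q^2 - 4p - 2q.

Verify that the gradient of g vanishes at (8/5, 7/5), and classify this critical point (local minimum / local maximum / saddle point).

local minimum

∇g = (6p - 4q - 4, -4p + 6q - 2); substituting (8/5, 7/5) gives ∇g = (0, 0), so (8/5, 7/5) is indeed a critical point.
The Hessian of g is constant: H = [[6, -4], [-4, 6]].
det(H) = 6·6 − (-4)² = 20.
det(H) > 0 and tr(H) = 12 > 0, so H is positive definite and the point is a local minimum.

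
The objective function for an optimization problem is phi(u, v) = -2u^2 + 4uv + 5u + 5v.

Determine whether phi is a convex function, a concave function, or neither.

neither

phi is quadratic, so its Hessian is the constant matrix H = [[-4, 4], [4, 0]].
det(H) = -16, tr(H) = -4.
det(H) < 0, so H is indefinite: neither convex nor concave.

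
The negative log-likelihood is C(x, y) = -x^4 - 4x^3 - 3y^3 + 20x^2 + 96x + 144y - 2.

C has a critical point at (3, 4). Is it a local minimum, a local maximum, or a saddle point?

local maximum

The mixed partial ∂²C/∂x∂y is 0, so the Hessian at any point is diag(C_xx, C_yy) = diag(4(-3x^2 - 6x + 10), -18y).
At (3, 4): H = diag(-140, -72).
Both eigenvalues are negative, so H is negative definite: a local maximum.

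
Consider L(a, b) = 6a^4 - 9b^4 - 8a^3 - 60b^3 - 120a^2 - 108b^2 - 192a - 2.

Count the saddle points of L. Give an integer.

L separates as a function of a plus a function of b, so ∇L=0 decouples.
∂L/∂a = 24(a - 4)(a + 1)(a + 2) = 0 at a ∈ {-2, -1, 4}; ∂L/∂b = -36b(b + 2)(b + 3) = 0 at b ∈ {-3, -2, 0}.
The Hessian is diagonal: diag(L_aa, L_bb). Second derivatives: L_aa(-2)=144, L_aa(-1)=-120, L_aa(4)=720; L_bb(-3)=-108, L_bb(-2)=72, L_bb(0)=-216.
Saddle points occur where the two diagonal entries have opposite signs: (-2, -3), (-2, 0), (-1, -2), (4, -3), (4, 0). Count: 5.

5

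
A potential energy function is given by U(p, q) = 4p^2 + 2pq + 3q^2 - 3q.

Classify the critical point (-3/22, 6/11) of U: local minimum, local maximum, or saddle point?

local minimum

The Hessian of U is constant: H = [[8, 2], [2, 6]].
det(H) = 8·6 − 2² = 44.
det(H) > 0 and tr(H) = 14 > 0, so H is positive definite and the point is a local minimum.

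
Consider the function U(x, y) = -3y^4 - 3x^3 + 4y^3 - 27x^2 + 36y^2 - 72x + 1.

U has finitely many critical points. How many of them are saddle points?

3

U separates as a function of x plus a function of y, so ∇U=0 decouples.
∂U/∂x = -9(x + 2)(x + 4) = 0 at x ∈ {-4, -2}; ∂U/∂y = -12y(y - 3)(y + 2) = 0 at y ∈ {-2, 0, 3}.
The Hessian is diagonal: diag(U_xx, U_yy). Second derivatives: U_xx(-4)=18, U_xx(-2)=-18; U_yy(-2)=-120, U_yy(0)=72, U_yy(3)=-180.
Saddle points occur where the two diagonal entries have opposite signs: (-4, -2), (-4, 3), (-2, 0). Count: 3.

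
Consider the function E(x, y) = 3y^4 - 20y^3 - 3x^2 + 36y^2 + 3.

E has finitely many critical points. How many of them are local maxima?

E separates as a function of x plus a function of y, so ∇E=0 decouples.
∂E/∂x = -6x = 0 at x ∈ {0}; ∂E/∂y = 12y(y - 3)(y - 2) = 0 at y ∈ {0, 2, 3}.
The Hessian is diagonal: diag(E_xx, E_yy). Second derivatives: E_xx(0)=-6; E_yy(0)=72, E_yy(2)=-24, E_yy(3)=36.
Local maxima occur where both diagonal entries negative: (0, 2). Count: 1.

1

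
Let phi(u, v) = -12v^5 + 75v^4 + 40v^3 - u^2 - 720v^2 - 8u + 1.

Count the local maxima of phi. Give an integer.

phi separates as a function of u plus a function of v, so ∇phi=0 decouples.
∂phi/∂u = -2(u + 4) = 0 at u ∈ {-4}; ∂phi/∂v = -60v(v - 4)(v - 3)(v + 2) = 0 at v ∈ {-2, 0, 3, 4}.
The Hessian is diagonal: diag(phi_uu, phi_vv). Second derivatives: phi_uu(-4)=-2; phi_vv(-2)=3600, phi_vv(0)=-1440, phi_vv(3)=900, phi_vv(4)=-1440.
Local maxima occur where both diagonal entries negative: (-4, 0), (-4, 4). Count: 2.

2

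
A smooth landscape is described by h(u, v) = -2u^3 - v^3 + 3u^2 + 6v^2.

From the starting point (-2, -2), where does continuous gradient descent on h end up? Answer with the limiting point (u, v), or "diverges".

(0, 0)

h is separable, so gradient descent decouples: u follows -∂h/∂u, v follows -∂h/∂v.
∂h/∂u = -6u(u - 1); at u=-2 this is -36, so u increases.
∂h/∂v = -3v(v - 4); at v=-2 this is -36, so v increases.
u converges to its nearest critical value 0 (a local min of the u-part); v converges to 0. The iterate converges to (0, 0).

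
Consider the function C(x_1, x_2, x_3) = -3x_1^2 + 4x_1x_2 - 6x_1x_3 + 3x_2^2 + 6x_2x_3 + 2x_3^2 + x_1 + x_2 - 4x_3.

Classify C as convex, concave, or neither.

C is quadratic, so its Hessian is the constant matrix H = [[-6, 4, -6], [4, 6, 6], [-6, 6, 4]].
Leading principal minors: -6, -52, -496.
Neither pattern holds ⇒ H is indefinite ⇒ neither convex nor concave.

neither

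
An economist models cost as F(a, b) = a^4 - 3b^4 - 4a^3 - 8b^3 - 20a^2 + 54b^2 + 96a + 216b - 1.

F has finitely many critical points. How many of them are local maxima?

F separates as a function of a plus a function of b, so ∇F=0 decouples.
∂F/∂a = 4(a - 4)(a - 2)(a + 3) = 0 at a ∈ {-3, 2, 4}; ∂F/∂b = -12(b - 3)(b + 2)(b + 3) = 0 at b ∈ {-3, -2, 3}.
The Hessian is diagonal: diag(F_aa, F_bb). Second derivatives: F_aa(-3)=140, F_aa(2)=-40, F_aa(4)=56; F_bb(-3)=-72, F_bb(-2)=60, F_bb(3)=-360.
Local maxima occur where both diagonal entries negative: (2, -3), (2, 3). Count: 2.

2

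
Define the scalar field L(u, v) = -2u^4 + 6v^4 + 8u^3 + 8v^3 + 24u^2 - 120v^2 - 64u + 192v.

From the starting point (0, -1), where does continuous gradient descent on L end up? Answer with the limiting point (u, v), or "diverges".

(1, -4)

L is separable, so gradient descent decouples: u follows -∂L/∂u, v follows -∂L/∂v.
∂L/∂u = -8(u - 4)(u - 1)(u + 2); at u=0 this is -64, so u increases.
∂L/∂v = 24(v - 2)(v - 1)(v + 4); at v=-1 this is 432, so v decreases.
u converges to its nearest critical value 1 (a local min of the u-part); v converges to -4. The iterate converges to (1, -4).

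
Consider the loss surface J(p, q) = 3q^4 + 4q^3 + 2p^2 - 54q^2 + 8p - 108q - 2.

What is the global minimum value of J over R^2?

J(p,q) separates as A(p) + B(q) − 2, so its minimum is min A + min B − 2.
A'(p) = 4p + 8 vanishes at p ∈ {-2}; B'(q) = 12(q - 3)(q + 1)(q + 3) vanishes at q ∈ {-3, -1, 3}.
Local minima of A (where A''>0): A(-2)=-8. Local minima of B: B(-3)=-27, B(3)=-459.
So the global minimum of J is A(-2) + B(3) − 2 = -8 − 459 − 2 = -469, attained at (-2, 3).

-469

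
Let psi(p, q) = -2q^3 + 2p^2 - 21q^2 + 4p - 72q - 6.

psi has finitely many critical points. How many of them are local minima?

1

psi separates as a function of p plus a function of q, so ∇psi=0 decouples.
∂psi/∂p = 4(p + 1) = 0 at p ∈ {-1}; ∂psi/∂q = -6(q + 3)(q + 4) = 0 at q ∈ {-4, -3}.
The Hessian is diagonal: diag(psi_pp, psi_qq). Second derivatives: psi_pp(-1)=4; psi_qq(-4)=6, psi_qq(-3)=-6.
Local minima occur where both diagonal entries positive: (-1, -4). Count: 1.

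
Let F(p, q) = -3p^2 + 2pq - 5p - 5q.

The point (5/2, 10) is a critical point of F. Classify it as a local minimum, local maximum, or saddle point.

The Hessian of F is constant: H = [[-6, 2], [2, 0]].
det(H) = (-6)·0 − 2² = -4.
Since det(H) < 0, H is indefinite and the critical point is a saddle point.

saddle point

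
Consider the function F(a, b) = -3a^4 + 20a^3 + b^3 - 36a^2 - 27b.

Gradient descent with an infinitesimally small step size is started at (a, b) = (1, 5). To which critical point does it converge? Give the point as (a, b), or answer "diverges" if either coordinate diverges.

(2, 3)

F is separable, so gradient descent decouples: a follows -∂F/∂a, b follows -∂F/∂b.
∂F/∂a = -12a(a - 3)(a - 2); at a=1 this is -24, so a increases.
∂F/∂b = 3(b - 3)(b + 3); at b=5 this is 48, so b decreases.
a converges to its nearest critical value 2 (a local min of the a-part); b converges to 3. The iterate converges to (2, 3).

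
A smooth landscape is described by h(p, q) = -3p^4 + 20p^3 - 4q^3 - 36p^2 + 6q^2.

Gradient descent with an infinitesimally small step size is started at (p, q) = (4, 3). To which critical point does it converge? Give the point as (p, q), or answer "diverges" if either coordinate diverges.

h is separable, so gradient descent decouples: p follows -∂h/∂p, q follows -∂h/∂q.
∂h/∂p = -12p(p - 3)(p - 2); at p=4 this is -96, so p increases.
∂h/∂q = -12q(q - 1); at q=3 this is -72, so q increases.
The p-coordinate has no critical point in that direction and runs off to infinity.

diverges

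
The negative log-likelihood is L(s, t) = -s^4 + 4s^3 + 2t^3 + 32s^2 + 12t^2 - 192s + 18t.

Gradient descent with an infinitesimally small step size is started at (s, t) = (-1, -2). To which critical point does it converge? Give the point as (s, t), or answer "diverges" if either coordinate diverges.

(3, -1)

L is separable, so gradient descent decouples: s follows -∂L/∂s, t follows -∂L/∂t.
∂L/∂s = -4(s - 4)(s - 3)(s + 4); at s=-1 this is -240, so s increases.
∂L/∂t = 6(t + 1)(t + 3); at t=-2 this is -6, so t increases.
s converges to its nearest critical value 3 (a local min of the s-part); t converges to -1. The iterate converges to (3, -1).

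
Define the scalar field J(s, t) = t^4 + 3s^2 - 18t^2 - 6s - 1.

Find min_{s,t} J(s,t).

-85

J(s,t) separates as P(s) + Q(t) − 1, so its minimum is min P + min Q − 1.
P'(s) = 6s - 6 vanishes at s ∈ {1}; Q'(t) = 4t(t - 3)(t + 3) vanishes at t ∈ {-3, 0, 3}.
Local minima of P (where P''>0): P(1)=-3. Local minima of Q: Q(-3)=-81, Q(3)=-81.
So the global minimum of J is P(1) + Q(-3) − 1 = -3 − 81 − 1 = -85, attained at (1, -3).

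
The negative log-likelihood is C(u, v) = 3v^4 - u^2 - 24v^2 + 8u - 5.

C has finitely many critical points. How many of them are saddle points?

2

C separates as a function of u plus a function of v, so ∇C=0 decouples.
∂C/∂u = -2(u - 4) = 0 at u ∈ {4}; ∂C/∂v = 12v(v - 2)(v + 2) = 0 at v ∈ {-2, 0, 2}.
The Hessian is diagonal: diag(C_uu, C_vv). Second derivatives: C_uu(4)=-2; C_vv(-2)=96, C_vv(0)=-48, C_vv(2)=96.
Saddle points occur where the two diagonal entries have opposite signs: (4, -2), (4, 2). Count: 2.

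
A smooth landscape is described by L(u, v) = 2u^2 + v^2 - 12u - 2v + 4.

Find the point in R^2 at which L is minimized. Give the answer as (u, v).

L(u,v) separates as P(u) + Q(v) + 4, so its minimum is min P + min Q + 4.
P'(u) = 4u - 12 vanishes at u ∈ {3}; Q'(v) = 2v - 2 vanishes at v ∈ {1}.
Local minima of P (where P''>0): P(3)=-18. Local minima of Q: Q(1)=-1.
So the global minimum of L is P(3) + Q(1) + 4 = -18 − 1 + 4 = -15, attained at (3, 1).

(3, 1)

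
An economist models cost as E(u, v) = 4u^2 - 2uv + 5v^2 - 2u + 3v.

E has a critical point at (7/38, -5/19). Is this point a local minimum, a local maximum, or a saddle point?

The Hessian of E is constant: H = [[8, -2], [-2, 10]].
det(H) = 8·10 − (-2)² = 76.
det(H) > 0 and tr(H) = 18 > 0, so H is positive definite and the point is a local minimum.

local minimum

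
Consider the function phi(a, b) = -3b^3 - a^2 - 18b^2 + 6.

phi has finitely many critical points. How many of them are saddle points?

phi separates as a function of a plus a function of b, so ∇phi=0 decouples.
∂phi/∂a = -2a = 0 at a ∈ {0}; ∂phi/∂b = -9b(b + 4) = 0 at b ∈ {-4, 0}.
The Hessian is diagonal: diag(phi_aa, phi_bb). Second derivatives: phi_aa(0)=-2; phi_bb(-4)=36, phi_bb(0)=-36.
Saddle points occur where the two diagonal entries have opposite signs: (0, -4). Count: 1.

1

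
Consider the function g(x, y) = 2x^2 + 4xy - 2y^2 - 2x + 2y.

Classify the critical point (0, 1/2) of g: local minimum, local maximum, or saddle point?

The Hessian of g is constant: H = [[4, 4], [4, -4]].
det(H) = 4·(-4) − 4² = -32.
Since det(H) < 0, H is indefinite and the critical point is a saddle point.

saddle point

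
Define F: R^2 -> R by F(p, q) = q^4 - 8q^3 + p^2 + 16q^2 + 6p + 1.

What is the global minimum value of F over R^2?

-8

F(p,q) separates as A(p) + B(q) + 1, so its minimum is min A + min B + 1.
A'(p) = 2p + 6 vanishes at p ∈ {-3}; B'(q) = 4q(q - 4)(q - 2) vanishes at q ∈ {0, 2, 4}.
Local minima of A (where A''>0): A(-3)=-9. Local minima of B: B(0)=0, B(4)=0.
So the global minimum of F is A(-3) + B(0) + 1 = -9 + 0 + 1 = -8, attained at (-3, 0).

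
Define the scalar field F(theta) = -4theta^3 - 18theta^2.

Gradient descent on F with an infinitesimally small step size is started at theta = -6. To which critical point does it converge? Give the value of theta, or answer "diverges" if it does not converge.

-3

F'(theta) = -12theta(theta + 3), so F'(-6) = -216.
Gradient descent moves in the -F' direction, i.e. theta is increasing.
The nearest critical point in that direction is theta = -3, where F'' = 36 > 0 (a local minimum). The iterate converges there.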